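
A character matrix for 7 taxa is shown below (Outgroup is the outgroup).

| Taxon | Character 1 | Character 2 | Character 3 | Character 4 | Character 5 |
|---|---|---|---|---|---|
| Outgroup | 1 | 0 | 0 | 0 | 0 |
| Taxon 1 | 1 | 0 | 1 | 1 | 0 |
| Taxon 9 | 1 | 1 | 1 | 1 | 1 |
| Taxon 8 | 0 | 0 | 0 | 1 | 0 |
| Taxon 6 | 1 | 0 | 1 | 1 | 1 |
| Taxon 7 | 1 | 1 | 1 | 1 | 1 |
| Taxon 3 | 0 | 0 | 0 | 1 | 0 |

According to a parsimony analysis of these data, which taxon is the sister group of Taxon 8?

Taxon 3

Character polarity is set by the outgroup: the derived state is whichever differs from the outgroup's state, so for Character 1 the derived state is '0', and for the remaining characters it is '1'.
Only Taxon 3 and Taxon 8 show the derived state '0' for Character 1, supporting them as a clade.
Only Taxon 7 and Taxon 9 show the derived state '1' for Character 2, supporting them as a clade.
Only Taxon 1, Taxon 6, Taxon 7, and Taxon 9 show the derived state '1' for Character 3, supporting them as a clade.
Character 4 (derived state '1') is shared by all ingroup taxa — unites the whole ingroup.
Only Taxon 6, Taxon 7, and Taxon 9 show the derived state '1' for Character 5, supporting them as a clade.
Most parsimonious ingroup topology: ((Taxon 1,((Taxon 9,Taxon 7),Taxon 6)),(Taxon 8,Taxon 3)).
Taxon 8 and Taxon 3 form a cherry on this tree, so they are sister taxa.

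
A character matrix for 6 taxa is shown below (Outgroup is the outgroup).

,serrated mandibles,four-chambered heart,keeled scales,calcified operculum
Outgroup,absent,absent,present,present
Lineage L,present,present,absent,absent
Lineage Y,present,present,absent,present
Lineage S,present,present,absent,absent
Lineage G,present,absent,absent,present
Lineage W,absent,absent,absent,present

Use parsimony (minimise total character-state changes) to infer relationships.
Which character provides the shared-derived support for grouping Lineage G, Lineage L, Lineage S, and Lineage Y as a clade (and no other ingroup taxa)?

Character polarity is set by the outgroup: the derived state is whichever differs from the outgroup's state, so for keeled scales, calcified operculum the derived state is 'absent', and for the remaining characters it is 'present'.
Only Lineage G, Lineage L, Lineage S, and Lineage Y show the derived state 'present' for serrated mandibles, supporting them as a clade.
Only Lineage L, Lineage S, and Lineage Y show the derived state 'present' for four-chambered heart, supporting them as a clade.
keeled scales (derived state 'absent') is shared by all ingroup taxa — unites the whole ingroup.
Only Lineage L and Lineage S show the derived state 'absent' for calcified operculum, supporting them as a clade.
Most parsimonious ingroup topology: ((((Lineage L,Lineage S),Lineage Y),Lineage G),Lineage W).
The clade {Lineage G, Lineage L, Lineage S, Lineage Y} is supported by serrated mandibles: its derived state 'present' occurs in exactly those taxa and in no other taxon (including the outgroup).

serrated mandibles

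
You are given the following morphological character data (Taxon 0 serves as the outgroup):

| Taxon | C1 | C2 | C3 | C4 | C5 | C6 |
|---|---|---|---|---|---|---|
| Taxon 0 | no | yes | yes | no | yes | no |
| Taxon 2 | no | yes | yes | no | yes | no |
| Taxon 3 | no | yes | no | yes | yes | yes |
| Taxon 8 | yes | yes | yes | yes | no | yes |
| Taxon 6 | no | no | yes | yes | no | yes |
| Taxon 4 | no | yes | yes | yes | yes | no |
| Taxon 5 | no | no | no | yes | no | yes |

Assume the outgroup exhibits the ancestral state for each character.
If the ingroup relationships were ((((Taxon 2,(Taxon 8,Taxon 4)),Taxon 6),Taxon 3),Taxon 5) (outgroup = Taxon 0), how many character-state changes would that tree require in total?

Map each character onto ((((Taxon 2,(Taxon 8,Taxon 4)),Taxon 6),Taxon 3),Taxon 5) (rooted by Taxon 0) and count the minimum state changes it requires (Fitch parsimony):
C1: 1; C2: 2; C3: 2; C4: 2; C5: 3; C6: 3.
Total tree length = 13.

13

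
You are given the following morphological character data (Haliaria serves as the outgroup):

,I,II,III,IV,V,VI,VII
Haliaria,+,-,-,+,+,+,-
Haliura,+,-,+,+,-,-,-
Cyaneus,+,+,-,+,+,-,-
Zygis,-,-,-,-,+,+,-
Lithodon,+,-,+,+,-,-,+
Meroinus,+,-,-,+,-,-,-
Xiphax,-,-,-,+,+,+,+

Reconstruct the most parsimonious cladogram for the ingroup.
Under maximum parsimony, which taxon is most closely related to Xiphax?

Character polarity is set by the outgroup: the derived state is whichever differs from the outgroup's state, so for I, IV, V, VI the derived state is '-', and for the remaining characters it is '+'.
I (derived state '-') is shared by Xiphax and Zygis — a synapomorphy uniting that clade.
II (derived state '+') is unique to Cyaneus (autapomorphy; uninformative for grouping).
III: derived state '+' in Haliura and Lithodon only — synapomorphy for {Haliura, Lithodon}.
IV (derived state '-') is unique to Zygis (autapomorphy; uninformative for grouping).
V: derived state '-' in Haliura, Lithodon, and Meroinus only — synapomorphy for {Haliura, Lithodon, Meroinus}.
Only Cyaneus, Haliura, Lithodon, and Meroinus show the derived state '-' for VI, supporting them as a clade.
VII groups Lithodon and Xiphax, which is incompatible with the clades supported by the remaining characters; treating it as convergent (homoplasy) costs fewer steps than any alternative tree.
Most parsimonious ingroup topology: ((((Haliura,Lithodon),Meroinus),Cyaneus),(Zygis,Xiphax)).
Xiphax and Zygis form a cherry on this tree, so they are sister taxa.

Zygis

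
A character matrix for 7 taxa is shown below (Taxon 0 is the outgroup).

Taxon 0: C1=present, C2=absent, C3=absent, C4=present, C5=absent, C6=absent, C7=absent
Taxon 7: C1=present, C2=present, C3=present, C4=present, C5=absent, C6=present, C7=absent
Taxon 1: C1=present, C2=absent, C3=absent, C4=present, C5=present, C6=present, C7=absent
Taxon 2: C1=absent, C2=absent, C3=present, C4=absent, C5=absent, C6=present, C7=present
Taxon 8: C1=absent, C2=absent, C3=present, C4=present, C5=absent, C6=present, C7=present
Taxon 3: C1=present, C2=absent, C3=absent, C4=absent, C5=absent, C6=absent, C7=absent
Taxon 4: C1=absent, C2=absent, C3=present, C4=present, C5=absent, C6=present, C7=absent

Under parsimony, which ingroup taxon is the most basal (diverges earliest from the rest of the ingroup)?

Taxon 3

Character polarity is set by the outgroup: the derived state is whichever differs from the outgroup's state, so for C1, C4 the derived state is 'absent', and for the remaining characters it is 'present'.
C1: derived state 'absent' in Taxon 2, Taxon 4, and Taxon 8 only — synapomorphy for {Taxon 2, Taxon 4, Taxon 8}.
C2: derived state 'present' in Taxon 7 only — an autapomorphy, so it tells us nothing about relationships among taxa.
C3: derived state 'present' in Taxon 2, Taxon 4, Taxon 7, and Taxon 8 only — synapomorphy for {Taxon 2, Taxon 4, Taxon 7, Taxon 8}.
C4 groups Taxon 2 and Taxon 3, which is incompatible with the clades supported by the remaining characters; treating it as convergent (homoplasy) costs fewer steps than any alternative tree.
C5 (derived state 'present') is unique to Taxon 1 (autapomorphy; uninformative for grouping).
Only Taxon 1, Taxon 2, Taxon 4, Taxon 7, and Taxon 8 show the derived state 'present' for C6, supporting them as a clade.
Only Taxon 2 and Taxon 8 show the derived state 'present' for C7, supporting them as a clade.
Most parsimonious ingroup topology: (((Taxon 7,((Taxon 2,Taxon 8),Taxon 4)),Taxon 1),Taxon 3).
Taxon 3 is sister to the clade containing all other ingroup taxa, so it is the earliest-diverging (most basal) ingroup lineage.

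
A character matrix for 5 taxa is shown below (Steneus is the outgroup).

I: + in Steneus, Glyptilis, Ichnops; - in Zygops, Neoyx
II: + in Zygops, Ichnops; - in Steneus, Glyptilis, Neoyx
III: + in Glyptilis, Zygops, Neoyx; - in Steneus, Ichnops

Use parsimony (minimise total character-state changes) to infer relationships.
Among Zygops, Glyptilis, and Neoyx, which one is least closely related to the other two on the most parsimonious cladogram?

Glyptilis

Character polarity is set by the outgroup: the derived state is whichever differs from the outgroup's state, so for I the derived state is '-', and for the remaining characters it is '+'.
I: derived state '-' in Neoyx and Zygops only — synapomorphy for {Neoyx, Zygops}.
II groups Ichnops and Zygops, which is incompatible with the clades supported by the remaining characters; treating it as convergent (homoplasy) costs fewer steps than any alternative tree.
Only Glyptilis, Neoyx, and Zygops show the derived state '+' for III, supporting them as a clade.
Most parsimonious ingroup topology: (((Zygops,Neoyx),Glyptilis),Ichnops).
Neoyx and Zygops share a more recent common ancestor with each other than either does with Glyptilis, so Glyptilis is the least closely related of the three.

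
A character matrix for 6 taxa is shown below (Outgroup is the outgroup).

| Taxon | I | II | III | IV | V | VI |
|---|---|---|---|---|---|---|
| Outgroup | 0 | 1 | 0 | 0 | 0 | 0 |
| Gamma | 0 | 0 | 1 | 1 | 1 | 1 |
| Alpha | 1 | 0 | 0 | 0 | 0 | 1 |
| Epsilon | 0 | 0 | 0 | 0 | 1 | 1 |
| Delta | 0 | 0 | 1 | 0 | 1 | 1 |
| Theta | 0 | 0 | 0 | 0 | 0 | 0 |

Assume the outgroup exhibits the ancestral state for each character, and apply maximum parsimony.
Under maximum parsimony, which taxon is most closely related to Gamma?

Character polarity is set by the outgroup: the derived state is whichever differs from the outgroup's state, so for II the derived state is '0', and for the remaining characters it is '1'.
I: derived state '1' in Alpha only — an autapomorphy, so it tells us nothing about relationships among taxa.
All ingroup taxa share the derived state '0' for II; it defines the ingroup but does not resolve relationships within it.
III: derived state '1' in Delta and Gamma only — synapomorphy for {Delta, Gamma}.
IV (derived state '1') is unique to Gamma (autapomorphy; uninformative for grouping).
V: derived state '1' in Delta, Epsilon, and Gamma only — synapomorphy for {Delta, Epsilon, Gamma}.
VI: derived state '1' in Alpha, Delta, Epsilon, and Gamma only — synapomorphy for {Alpha, Delta, Epsilon, Gamma}.
Most parsimonious ingroup topology: ((((Gamma,Delta),Epsilon),Alpha),Theta).
Gamma and Delta form a cherry on this tree, so they are sister taxa.

Delta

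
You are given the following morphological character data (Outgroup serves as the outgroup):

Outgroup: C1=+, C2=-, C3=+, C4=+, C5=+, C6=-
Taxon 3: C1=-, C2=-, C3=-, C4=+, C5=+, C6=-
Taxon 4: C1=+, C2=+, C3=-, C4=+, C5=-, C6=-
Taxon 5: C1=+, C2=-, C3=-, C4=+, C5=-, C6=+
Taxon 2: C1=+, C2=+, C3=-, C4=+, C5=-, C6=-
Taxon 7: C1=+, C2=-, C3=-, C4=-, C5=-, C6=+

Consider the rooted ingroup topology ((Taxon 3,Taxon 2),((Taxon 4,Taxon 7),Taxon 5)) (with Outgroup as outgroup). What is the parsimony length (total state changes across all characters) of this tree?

Map each character onto ((Taxon 3,Taxon 2),((Taxon 4,Taxon 7),Taxon 5)) (rooted by Outgroup) and count the minimum state changes it requires (Fitch parsimony):
C1: 1; C2: 2; C3: 1; C4: 1; C5: 2; C6: 2.
Total tree length = 9.

9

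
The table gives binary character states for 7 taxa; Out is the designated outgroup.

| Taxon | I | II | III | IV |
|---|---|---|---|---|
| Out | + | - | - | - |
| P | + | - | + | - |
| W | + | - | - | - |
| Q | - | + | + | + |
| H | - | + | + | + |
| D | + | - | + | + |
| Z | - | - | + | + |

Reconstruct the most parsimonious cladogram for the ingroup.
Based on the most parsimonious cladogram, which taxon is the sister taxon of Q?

H

Character polarity is set by the outgroup: the derived state is whichever differs from the outgroup's state, so for I the derived state is '-', and for the remaining characters it is '+'.
Only H, Q, and Z show the derived state '-' for I, supporting them as a clade.
II: derived state '+' in H and Q only — synapomorphy for {H, Q}.
III (derived state '+') is shared by D, H, P, Q, and Z — a synapomorphy uniting that clade.
IV (derived state '+') is shared by D, H, Q, and Z — a synapomorphy uniting that clade.
Most parsimonious ingroup topology: ((P,(((Q,H),Z),D)),W).
Q and H form a cherry on this tree, so they are sister taxa.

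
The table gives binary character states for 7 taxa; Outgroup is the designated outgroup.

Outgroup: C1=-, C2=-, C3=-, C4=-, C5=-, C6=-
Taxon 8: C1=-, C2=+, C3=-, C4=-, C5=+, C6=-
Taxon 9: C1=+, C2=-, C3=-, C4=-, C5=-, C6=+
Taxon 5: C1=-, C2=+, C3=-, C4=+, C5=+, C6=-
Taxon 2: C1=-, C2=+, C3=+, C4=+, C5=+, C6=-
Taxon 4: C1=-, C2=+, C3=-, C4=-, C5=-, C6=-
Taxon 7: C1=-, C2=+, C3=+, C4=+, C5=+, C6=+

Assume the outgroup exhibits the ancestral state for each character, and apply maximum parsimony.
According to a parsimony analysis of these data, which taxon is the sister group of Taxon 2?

The outgroup has state '-' for every character, so '+' is the derived state throughout.
C1: derived state '+' in Taxon 9 only — an autapomorphy, so it tells us nothing about relationships among taxa.
C2: derived state '+' in Taxon 2, Taxon 4, Taxon 5, Taxon 7, and Taxon 8 only — synapomorphy for {Taxon 2, Taxon 4, Taxon 5, Taxon 7, Taxon 8}.
Only Taxon 2 and Taxon 7 show the derived state '+' for C3, supporting them as a clade.
C4 (derived state '+') is shared by Taxon 2, Taxon 5, and Taxon 7 — a synapomorphy uniting that clade.
Only Taxon 2, Taxon 5, Taxon 7, and Taxon 8 show the derived state '+' for C5, supporting them as a clade.
C6 groups Taxon 7 and Taxon 9, which is incompatible with the clades supported by the remaining characters; treating it as convergent (homoplasy) costs fewer steps than any alternative tree.
Most parsimonious ingroup topology: (((Taxon 8,(Taxon 5,(Taxon 2,Taxon 7))),Taxon 4),Taxon 9).
Taxon 2 and Taxon 7 form a cherry on this tree, so they are sister taxa.

Taxon 7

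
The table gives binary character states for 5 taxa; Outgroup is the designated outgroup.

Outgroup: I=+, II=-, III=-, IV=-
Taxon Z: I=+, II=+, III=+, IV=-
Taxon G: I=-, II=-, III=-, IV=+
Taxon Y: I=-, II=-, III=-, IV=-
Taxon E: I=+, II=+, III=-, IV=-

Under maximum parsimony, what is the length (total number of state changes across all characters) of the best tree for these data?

4

Character polarity is set by the outgroup: the derived state is whichever differs from the outgroup's state, so for I the derived state is '-', and for the remaining characters it is '+'.
I: derived state '-' in Taxon G and Taxon Y only — synapomorphy for {Taxon G, Taxon Y}.
Only Taxon E and Taxon Z show the derived state '+' for II, supporting them as a clade.
III: derived state '+' in Taxon Z only — an autapomorphy, so it tells us nothing about relationships among taxa.
IV (derived state '+') is unique to Taxon G (autapomorphy; uninformative for grouping).
Most parsimonious ingroup topology: ((Taxon G,Taxon Y),(Taxon Z,Taxon E)).
Changes per character on this tree: I: 1; II: 1; III: 1; IV: 1.
Total = 4.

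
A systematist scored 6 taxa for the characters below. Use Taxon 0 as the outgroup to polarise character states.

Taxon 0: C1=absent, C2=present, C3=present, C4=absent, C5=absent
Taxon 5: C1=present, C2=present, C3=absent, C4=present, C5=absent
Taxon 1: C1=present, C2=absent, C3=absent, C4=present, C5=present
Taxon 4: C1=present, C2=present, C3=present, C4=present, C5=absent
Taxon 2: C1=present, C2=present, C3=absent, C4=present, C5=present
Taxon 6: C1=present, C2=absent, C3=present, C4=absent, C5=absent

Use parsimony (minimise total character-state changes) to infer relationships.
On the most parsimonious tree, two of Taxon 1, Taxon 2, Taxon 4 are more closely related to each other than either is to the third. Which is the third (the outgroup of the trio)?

Character polarity is set by the outgroup: the derived state is whichever differs from the outgroup's state, so for C2, C3 the derived state is 'absent', and for the remaining characters it is 'present'.
All ingroup taxa share the derived state 'present' for C1; it defines the ingroup but does not resolve relationships within it.
C2 groups Taxon 1 and Taxon 6, which is incompatible with the clades supported by the remaining characters; treating it as convergent (homoplasy) costs fewer steps than any alternative tree.
C3: derived state 'absent' in Taxon 1, Taxon 2, and Taxon 5 only — synapomorphy for {Taxon 1, Taxon 2, Taxon 5}.
C4: derived state 'present' in Taxon 1, Taxon 2, Taxon 4, and Taxon 5 only — synapomorphy for {Taxon 1, Taxon 2, Taxon 4, Taxon 5}.
C5: derived state 'present' in Taxon 1 and Taxon 2 only — synapomorphy for {Taxon 1, Taxon 2}.
Most parsimonious ingroup topology: (((Taxon 5,(Taxon 1,Taxon 2)),Taxon 4),Taxon 6).
Taxon 1 and Taxon 2 share a more recent common ancestor with each other than either does with Taxon 4, so Taxon 4 is the least closely related of the three.

Taxon 4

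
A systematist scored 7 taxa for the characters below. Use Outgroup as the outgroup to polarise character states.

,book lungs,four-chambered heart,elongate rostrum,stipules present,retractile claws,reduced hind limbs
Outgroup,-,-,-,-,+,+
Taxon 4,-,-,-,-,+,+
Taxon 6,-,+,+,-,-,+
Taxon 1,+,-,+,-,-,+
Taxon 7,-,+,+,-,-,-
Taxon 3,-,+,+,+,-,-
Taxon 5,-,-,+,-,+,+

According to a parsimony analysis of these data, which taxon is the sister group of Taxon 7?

Taxon 3

Character polarity is set by the outgroup: the derived state is whichever differs from the outgroup's state, so for retractile claws, reduced hind limbs the derived state is '-', and for the remaining characters it is '+'.
book lungs (derived state '+') is unique to Taxon 1 (autapomorphy; uninformative for grouping).
Only Taxon 3, Taxon 6, and Taxon 7 show the derived state '+' for four-chambered heart, supporting them as a clade.
elongate rostrum: derived state '+' in Taxon 1, Taxon 3, Taxon 5, Taxon 6, and Taxon 7 only — synapomorphy for {Taxon 1, Taxon 3, Taxon 5, Taxon 6, Taxon 7}.
stipules present (derived state '+') is unique to Taxon 3 (autapomorphy; uninformative for grouping).
Only Taxon 1, Taxon 3, Taxon 6, and Taxon 7 show the derived state '-' for retractile claws, supporting them as a clade.
reduced hind limbs: derived state '-' in Taxon 3 and Taxon 7 only — synapomorphy for {Taxon 3, Taxon 7}.
Most parsimonious ingroup topology: (Taxon 4,(((Taxon 6,(Taxon 7,Taxon 3)),Taxon 1),Taxon 5)).
Taxon 7 and Taxon 3 form a cherry on this tree, so they are sister taxa.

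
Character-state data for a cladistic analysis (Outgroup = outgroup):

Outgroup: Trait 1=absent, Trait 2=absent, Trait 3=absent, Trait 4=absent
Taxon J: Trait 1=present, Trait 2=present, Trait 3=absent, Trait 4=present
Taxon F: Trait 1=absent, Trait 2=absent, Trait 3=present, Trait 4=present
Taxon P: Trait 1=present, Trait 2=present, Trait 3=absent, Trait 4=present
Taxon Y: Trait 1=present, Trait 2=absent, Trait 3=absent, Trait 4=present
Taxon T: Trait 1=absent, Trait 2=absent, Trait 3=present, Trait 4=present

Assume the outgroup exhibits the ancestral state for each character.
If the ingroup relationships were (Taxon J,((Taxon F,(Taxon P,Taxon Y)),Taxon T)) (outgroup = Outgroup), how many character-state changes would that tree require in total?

Map each character onto (Taxon J,((Taxon F,(Taxon P,Taxon Y)),Taxon T)) (rooted by Outgroup) and count the minimum state changes it requires (Fitch parsimony):
Trait 1: 2; Trait 2: 2; Trait 3: 2; Trait 4: 1.
Total tree length = 7.

7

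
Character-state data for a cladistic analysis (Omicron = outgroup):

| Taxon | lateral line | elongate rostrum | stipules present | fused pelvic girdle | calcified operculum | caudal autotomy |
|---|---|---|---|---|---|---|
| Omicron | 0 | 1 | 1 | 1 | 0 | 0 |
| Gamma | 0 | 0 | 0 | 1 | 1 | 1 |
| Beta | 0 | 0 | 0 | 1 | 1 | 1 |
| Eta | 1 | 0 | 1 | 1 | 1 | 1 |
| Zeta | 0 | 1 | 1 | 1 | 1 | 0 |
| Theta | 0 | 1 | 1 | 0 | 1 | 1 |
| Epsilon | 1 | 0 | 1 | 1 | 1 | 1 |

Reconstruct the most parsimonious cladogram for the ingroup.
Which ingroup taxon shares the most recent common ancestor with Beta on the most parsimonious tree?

Character polarity is set by the outgroup: the derived state is whichever differs from the outgroup's state, so for elongate rostrum, stipules present, fused pelvic girdle the derived state is '0', and for the remaining characters it is '1'.
lateral line (derived state '1') is shared by Epsilon and Eta — a synapomorphy uniting that clade.
elongate rostrum (derived state '0') is shared by Beta, Epsilon, Eta, and Gamma — a synapomorphy uniting that clade.
Only Beta and Gamma show the derived state '0' for stipules present, supporting them as a clade.
fused pelvic girdle: derived state '0' in Theta only — an autapomorphy, so it tells us nothing about relationships among taxa.
All ingroup taxa share the derived state '1' for calcified operculum; it defines the ingroup but does not resolve relationships within it.
caudal autotomy (derived state '1') is shared by Beta, Epsilon, Eta, Gamma, and Theta — a synapomorphy uniting that clade.
Most parsimonious ingroup topology: ((((Gamma,Beta),(Eta,Epsilon)),Theta),Zeta).
Beta and Gamma form a cherry on this tree, so they are sister taxa.

Gamma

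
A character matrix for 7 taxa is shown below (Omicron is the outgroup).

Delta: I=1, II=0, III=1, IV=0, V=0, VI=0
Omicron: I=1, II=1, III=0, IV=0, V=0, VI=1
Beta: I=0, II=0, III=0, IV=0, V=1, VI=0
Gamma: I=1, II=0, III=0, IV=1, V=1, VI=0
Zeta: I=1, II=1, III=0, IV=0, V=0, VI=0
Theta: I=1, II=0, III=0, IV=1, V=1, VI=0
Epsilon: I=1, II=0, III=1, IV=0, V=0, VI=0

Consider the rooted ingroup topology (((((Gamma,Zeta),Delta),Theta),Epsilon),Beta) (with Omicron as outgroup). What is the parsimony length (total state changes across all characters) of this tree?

11

Map each character onto (((((Gamma,Zeta),Delta),Theta),Epsilon),Beta) (rooted by Omicron) and count the minimum state changes it requires (Fitch parsimony):
I: 1; II: 2; III: 2; IV: 2; V: 3; VI: 1.
Total tree length = 11.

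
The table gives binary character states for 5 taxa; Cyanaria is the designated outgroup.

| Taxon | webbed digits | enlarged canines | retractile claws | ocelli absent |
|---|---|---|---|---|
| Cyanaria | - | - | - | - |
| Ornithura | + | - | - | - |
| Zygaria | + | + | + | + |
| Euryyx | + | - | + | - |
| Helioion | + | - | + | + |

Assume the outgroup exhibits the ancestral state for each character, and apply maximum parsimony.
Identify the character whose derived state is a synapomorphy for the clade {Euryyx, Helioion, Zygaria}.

The outgroup has state '-' for every character, so '+' is the derived state throughout.
webbed digits (derived state '+') is shared by all ingroup taxa — unites the whole ingroup.
enlarged canines: derived state '+' in Zygaria only — an autapomorphy, so it tells us nothing about relationships among taxa.
retractile claws (derived state '+') is shared by Euryyx, Helioion, and Zygaria — a synapomorphy uniting that clade.
Only Helioion and Zygaria show the derived state '+' for ocelli absent, supporting them as a clade.
Most parsimonious ingroup topology: (Ornithura,((Zygaria,Helioion),Euryyx)).
The clade {Euryyx, Helioion, Zygaria} is supported by retractile claws: its derived state '+' occurs in exactly those taxa and in no other taxon (including the outgroup).

retractile claws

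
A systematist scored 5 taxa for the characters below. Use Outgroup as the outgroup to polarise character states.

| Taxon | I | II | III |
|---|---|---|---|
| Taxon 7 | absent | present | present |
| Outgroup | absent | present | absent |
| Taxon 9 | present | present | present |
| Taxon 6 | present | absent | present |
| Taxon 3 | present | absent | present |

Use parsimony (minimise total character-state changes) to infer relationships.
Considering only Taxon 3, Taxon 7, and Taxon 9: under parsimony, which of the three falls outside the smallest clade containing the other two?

Character polarity is set by the outgroup: the derived state is whichever differs from the outgroup's state, so for II the derived state is 'absent', and for the remaining characters it is 'present'.
I: derived state 'present' in Taxon 3, Taxon 6, and Taxon 9 only — synapomorphy for {Taxon 3, Taxon 6, Taxon 9}.
Only Taxon 3 and Taxon 6 show the derived state 'absent' for II, supporting them as a clade.
All ingroup taxa share the derived state 'present' for III; it defines the ingroup but does not resolve relationships within it.
Most parsimonious ingroup topology: (Taxon 7,((Taxon 3,Taxon 6),Taxon 9)).
Taxon 9 and Taxon 3 share a more recent common ancestor with each other than either does with Taxon 7, so Taxon 7 is the least closely related of the three.

Taxon 7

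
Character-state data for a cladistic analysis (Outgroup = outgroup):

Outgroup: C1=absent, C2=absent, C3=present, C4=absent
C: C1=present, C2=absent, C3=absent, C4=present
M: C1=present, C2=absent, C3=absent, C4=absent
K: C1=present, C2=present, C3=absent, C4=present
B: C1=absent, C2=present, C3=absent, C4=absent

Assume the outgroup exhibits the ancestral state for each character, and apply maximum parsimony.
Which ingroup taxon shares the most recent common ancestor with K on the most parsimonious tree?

C

Character polarity is set by the outgroup: the derived state is whichever differs from the outgroup's state, so for C3 the derived state is 'absent', and for the remaining characters it is 'present'.
C1: derived state 'present' in C, K, and M only — synapomorphy for {C, K, M}.
C2 (state 'present') occurs in B and K but conflicts with the nesting implied by the other characters — most parsimoniously interpreted as homoplasy.
C3 (derived state 'absent') is shared by all ingroup taxa — unites the whole ingroup.
C4 (derived state 'present') is shared by C and K — a synapomorphy uniting that clade.
Most parsimonious ingroup topology: (((C,K),M),B).
K and C form a cherry on this tree, so they are sister taxa.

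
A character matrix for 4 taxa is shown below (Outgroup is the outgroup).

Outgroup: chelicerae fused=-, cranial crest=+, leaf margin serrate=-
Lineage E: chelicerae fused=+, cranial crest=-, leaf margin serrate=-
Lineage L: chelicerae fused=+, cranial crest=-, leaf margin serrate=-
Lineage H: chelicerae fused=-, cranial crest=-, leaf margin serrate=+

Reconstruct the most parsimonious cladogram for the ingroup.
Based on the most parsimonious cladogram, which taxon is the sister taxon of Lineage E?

Lineage L

Character polarity is set by the outgroup: the derived state is whichever differs from the outgroup's state, so for cranial crest the derived state is '-', and for the remaining characters it is '+'.
chelicerae fused (derived state '+') is shared by Lineage E and Lineage L — a synapomorphy uniting that clade.
cranial crest (derived state '-') is shared by all ingroup taxa — unites the whole ingroup.
leaf margin serrate: derived state '+' in Lineage H only — an autapomorphy, so it tells us nothing about relationships among taxa.
Most parsimonious ingroup topology: ((Lineage E,Lineage L),Lineage H).
Lineage E and Lineage L form a cherry on this tree, so they are sister taxa.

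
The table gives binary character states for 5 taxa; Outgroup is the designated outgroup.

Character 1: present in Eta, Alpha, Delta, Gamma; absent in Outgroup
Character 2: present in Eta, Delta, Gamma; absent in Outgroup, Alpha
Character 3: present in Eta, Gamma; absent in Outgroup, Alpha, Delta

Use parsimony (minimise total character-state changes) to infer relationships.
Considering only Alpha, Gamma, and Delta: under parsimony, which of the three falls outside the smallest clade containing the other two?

Alpha

The outgroup has state 'absent' for every character, so 'present' is the derived state throughout.
All ingroup taxa share the derived state 'present' for Character 1; it defines the ingroup but does not resolve relationships within it.
Only Delta, Eta, and Gamma show the derived state 'present' for Character 2, supporting them as a clade.
Character 3: derived state 'present' in Eta and Gamma only — synapomorphy for {Eta, Gamma}.
Most parsimonious ingroup topology: (((Eta,Gamma),Delta),Alpha).
Delta and Gamma share a more recent common ancestor with each other than either does with Alpha, so Alpha is the least closely related of the three.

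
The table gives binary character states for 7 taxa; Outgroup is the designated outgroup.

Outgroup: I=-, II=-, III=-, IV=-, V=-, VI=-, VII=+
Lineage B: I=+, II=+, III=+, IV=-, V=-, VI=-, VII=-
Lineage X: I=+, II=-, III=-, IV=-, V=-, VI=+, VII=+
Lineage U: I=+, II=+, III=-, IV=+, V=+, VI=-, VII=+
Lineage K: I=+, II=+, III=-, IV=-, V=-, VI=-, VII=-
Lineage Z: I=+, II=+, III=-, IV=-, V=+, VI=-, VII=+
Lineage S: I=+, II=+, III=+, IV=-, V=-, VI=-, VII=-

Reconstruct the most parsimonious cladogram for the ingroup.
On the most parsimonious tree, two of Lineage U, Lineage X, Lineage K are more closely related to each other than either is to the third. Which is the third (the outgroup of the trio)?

Character polarity is set by the outgroup: the derived state is whichever differs from the outgroup's state, so for VII the derived state is '-', and for the remaining characters it is '+'.
All ingroup taxa share the derived state '+' for I; it defines the ingroup but does not resolve relationships within it.
II (derived state '+') is shared by Lineage B, Lineage K, Lineage S, Lineage U, and Lineage Z — a synapomorphy uniting that clade.
Only Lineage B and Lineage S show the derived state '+' for III, supporting them as a clade.
IV: derived state '+' in Lineage U only — an autapomorphy, so it tells us nothing about relationships among taxa.
V (derived state '+') is shared by Lineage U and Lineage Z — a synapomorphy uniting that clade.
VI: derived state '+' in Lineage X only — an autapomorphy, so it tells us nothing about relationships among taxa.
Only Lineage B, Lineage K, and Lineage S show the derived state '-' for VII, supporting them as a clade.
Most parsimonious ingroup topology: ((((Lineage B,Lineage S),Lineage K),(Lineage U,Lineage Z)),Lineage X).
Lineage K and Lineage U share a more recent common ancestor with each other than either does with Lineage X, so Lineage X is the least closely related of the three.

Lineage X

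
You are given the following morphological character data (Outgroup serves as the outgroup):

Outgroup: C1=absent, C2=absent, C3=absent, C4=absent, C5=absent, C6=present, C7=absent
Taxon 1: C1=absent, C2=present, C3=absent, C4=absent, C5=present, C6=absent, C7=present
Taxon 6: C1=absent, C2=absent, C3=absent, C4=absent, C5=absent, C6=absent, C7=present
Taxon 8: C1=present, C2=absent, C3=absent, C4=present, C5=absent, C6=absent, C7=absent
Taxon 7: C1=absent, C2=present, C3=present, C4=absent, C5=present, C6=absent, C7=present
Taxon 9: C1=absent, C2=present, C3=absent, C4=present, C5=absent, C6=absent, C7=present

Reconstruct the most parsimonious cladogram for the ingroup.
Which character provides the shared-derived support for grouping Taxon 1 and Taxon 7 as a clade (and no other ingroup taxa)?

C5

Character polarity is set by the outgroup: the derived state is whichever differs from the outgroup's state, so for C6 the derived state is 'absent', and for the remaining characters it is 'present'.
C1: derived state 'present' in Taxon 8 only — an autapomorphy, so it tells us nothing about relationships among taxa.
C2: derived state 'present' in Taxon 1, Taxon 7, and Taxon 9 only — synapomorphy for {Taxon 1, Taxon 7, Taxon 9}.
C3 (derived state 'present') is unique to Taxon 7 (autapomorphy; uninformative for grouping).
C4 groups Taxon 8 and Taxon 9, which is incompatible with the clades supported by the remaining characters; treating it as convergent (homoplasy) costs fewer steps than any alternative tree.
C5: derived state 'present' in Taxon 1 and Taxon 7 only — synapomorphy for {Taxon 1, Taxon 7}.
C6 (derived state 'absent') is shared by all ingroup taxa — unites the whole ingroup.
Only Taxon 1, Taxon 6, Taxon 7, and Taxon 9 show the derived state 'present' for C7, supporting them as a clade.
Most parsimonious ingroup topology: ((((Taxon 1,Taxon 7),Taxon 9),Taxon 6),Taxon 8).
The clade {Taxon 1, Taxon 7} is supported by C5: its derived state 'present' occurs in exactly those taxa and in no other taxon (including the outgroup).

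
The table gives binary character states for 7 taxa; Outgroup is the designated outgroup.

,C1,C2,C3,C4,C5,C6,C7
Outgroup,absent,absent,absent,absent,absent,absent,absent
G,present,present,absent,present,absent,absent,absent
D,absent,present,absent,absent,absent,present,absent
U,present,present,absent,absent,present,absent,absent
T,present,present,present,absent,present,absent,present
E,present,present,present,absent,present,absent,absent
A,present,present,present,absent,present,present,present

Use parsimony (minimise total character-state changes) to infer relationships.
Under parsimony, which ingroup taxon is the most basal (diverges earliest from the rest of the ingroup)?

D

The outgroup has state 'absent' for every character, so 'present' is the derived state throughout.
C1: derived state 'present' in A, E, G, T, and U only — synapomorphy for {A, E, G, T, U}.
All ingroup taxa share the derived state 'present' for C2; it defines the ingroup but does not resolve relationships within it.
C3 (derived state 'present') is shared by A, E, and T — a synapomorphy uniting that clade.
C4: derived state 'present' in G only — an autapomorphy, so it tells us nothing about relationships among taxa.
Only A, E, T, and U show the derived state 'present' for C5, supporting them as a clade.
C6 (state 'present') occurs in A and D but conflicts with the nesting implied by the other characters — most parsimoniously interpreted as homoplasy.
C7 (derived state 'present') is shared by A and T — a synapomorphy uniting that clade.
Most parsimonious ingroup topology: ((G,(U,((T,A),E))),D).
D is sister to the clade containing all other ingroup taxa, so it is the earliest-diverging (most basal) ingroup lineage.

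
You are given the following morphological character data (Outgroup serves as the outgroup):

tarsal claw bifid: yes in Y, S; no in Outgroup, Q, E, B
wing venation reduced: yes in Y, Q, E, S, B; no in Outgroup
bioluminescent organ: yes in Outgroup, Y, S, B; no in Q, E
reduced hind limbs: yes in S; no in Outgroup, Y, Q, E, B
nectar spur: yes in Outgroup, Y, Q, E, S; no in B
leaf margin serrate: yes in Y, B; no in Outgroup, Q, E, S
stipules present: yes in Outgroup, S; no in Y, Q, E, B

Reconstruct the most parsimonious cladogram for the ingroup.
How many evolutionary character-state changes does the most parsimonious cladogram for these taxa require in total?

8

Character polarity is set by the outgroup: the derived state is whichever differs from the outgroup's state, so for bioluminescent organ, nectar spur, stipules present the derived state is 'no', and for the remaining characters it is 'yes'.
tarsal claw bifid (state 'yes') occurs in S and Y but conflicts with the nesting implied by the other characters — most parsimoniously interpreted as homoplasy.
All ingroup taxa share the derived state 'yes' for wing venation reduced; it defines the ingroup but does not resolve relationships within it.
bioluminescent organ (derived state 'no') is shared by E and Q — a synapomorphy uniting that clade.
reduced hind limbs (derived state 'yes') is unique to S (autapomorphy; uninformative for grouping).
nectar spur: derived state 'no' in B only — an autapomorphy, so it tells us nothing about relationships among taxa.
Only B and Y show the derived state 'yes' for leaf margin serrate, supporting them as a clade.
Only B, E, Q, and Y show the derived state 'no' for stipules present, supporting them as a clade.
Most parsimonious ingroup topology: (((Y,B),(Q,E)),S).
Changes per character on this tree: tarsal claw bifid: 2; wing venation reduced: 1; bioluminescent organ: 1; reduced hind limbs: 1; nectar spur: 1; leaf margin serrate: 1; stipules present: 1.
Total = 8.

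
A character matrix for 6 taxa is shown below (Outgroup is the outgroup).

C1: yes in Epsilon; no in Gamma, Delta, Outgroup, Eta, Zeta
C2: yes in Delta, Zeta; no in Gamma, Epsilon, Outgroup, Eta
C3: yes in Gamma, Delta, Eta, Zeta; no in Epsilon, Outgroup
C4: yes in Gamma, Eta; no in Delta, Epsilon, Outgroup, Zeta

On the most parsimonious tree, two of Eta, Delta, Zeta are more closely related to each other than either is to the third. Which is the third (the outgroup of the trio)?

Eta

The outgroup has state 'no' for every character, so 'yes' is the derived state throughout.
C1: derived state 'yes' in Epsilon only — an autapomorphy, so it tells us nothing about relationships among taxa.
C2 (derived state 'yes') is shared by Delta and Zeta — a synapomorphy uniting that clade.
C3 (derived state 'yes') is shared by Delta, Eta, Gamma, and Zeta — a synapomorphy uniting that clade.
Only Eta and Gamma show the derived state 'yes' for C4, supporting them as a clade.
Most parsimonious ingroup topology: (Epsilon,((Zeta,Delta),(Eta,Gamma))).
Zeta and Delta share a more recent common ancestor with each other than either does with Eta, so Eta is the least closely related of the three.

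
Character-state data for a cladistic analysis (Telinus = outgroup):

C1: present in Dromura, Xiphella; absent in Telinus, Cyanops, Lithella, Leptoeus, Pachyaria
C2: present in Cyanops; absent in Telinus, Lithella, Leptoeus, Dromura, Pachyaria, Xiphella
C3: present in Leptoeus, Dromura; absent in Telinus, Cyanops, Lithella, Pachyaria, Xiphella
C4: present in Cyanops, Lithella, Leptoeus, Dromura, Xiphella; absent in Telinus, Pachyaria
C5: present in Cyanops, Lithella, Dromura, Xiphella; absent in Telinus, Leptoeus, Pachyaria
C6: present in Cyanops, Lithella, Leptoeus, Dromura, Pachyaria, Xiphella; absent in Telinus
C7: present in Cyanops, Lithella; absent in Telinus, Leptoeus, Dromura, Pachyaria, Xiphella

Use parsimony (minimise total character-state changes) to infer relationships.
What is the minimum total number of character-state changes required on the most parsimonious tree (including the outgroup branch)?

The outgroup has state 'absent' for every character, so 'present' is the derived state throughout.
Only Dromura and Xiphella show the derived state 'present' for C1, supporting them as a clade.
C2 (derived state 'present') is unique to Cyanops (autapomorphy; uninformative for grouping).
C3 groups Dromura and Leptoeus, which is incompatible with the clades supported by the remaining characters; treating it as convergent (homoplasy) costs fewer steps than any alternative tree.
C4: derived state 'present' in Cyanops, Dromura, Leptoeus, Lithella, and Xiphella only — synapomorphy for {Cyanops, Dromura, Leptoeus, Lithella, Xiphella}.
Only Cyanops, Dromura, Lithella, and Xiphella show the derived state 'present' for C5, supporting them as a clade.
C6 (derived state 'present') is shared by all ingroup taxa — unites the whole ingroup.
C7 (derived state 'present') is shared by Cyanops and Lithella — a synapomorphy uniting that clade.
Most parsimonious ingroup topology: ((((Cyanops,Lithella),(Dromura,Xiphella)),Leptoeus),Pachyaria).
Changes per character on this tree: C1: 1; C2: 1; C3: 2; C4: 1; C5: 1; C6: 1; C7: 1.
Total = 8.

8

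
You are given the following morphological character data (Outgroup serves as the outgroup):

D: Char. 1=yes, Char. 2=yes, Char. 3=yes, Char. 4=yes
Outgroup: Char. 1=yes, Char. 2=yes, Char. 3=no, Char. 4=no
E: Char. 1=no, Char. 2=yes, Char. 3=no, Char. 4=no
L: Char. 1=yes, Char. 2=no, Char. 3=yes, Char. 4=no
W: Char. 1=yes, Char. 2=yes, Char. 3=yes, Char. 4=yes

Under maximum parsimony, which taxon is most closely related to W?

Character polarity is set by the outgroup: the derived state is whichever differs from the outgroup's state, so for Char. 1, Char. 2 the derived state is 'no', and for the remaining characters it is 'yes'.
Char. 1: derived state 'no' in E only — an autapomorphy, so it tells us nothing about relationships among taxa.
Char. 2 (derived state 'no') is unique to L (autapomorphy; uninformative for grouping).
Char. 3: derived state 'yes' in D, L, and W only — synapomorphy for {D, L, W}.
Char. 4 (derived state 'yes') is shared by D and W — a synapomorphy uniting that clade.
Most parsimonious ingroup topology: (E,(L,(D,W))).
W and D form a cherry on this tree, so they are sister taxa.

D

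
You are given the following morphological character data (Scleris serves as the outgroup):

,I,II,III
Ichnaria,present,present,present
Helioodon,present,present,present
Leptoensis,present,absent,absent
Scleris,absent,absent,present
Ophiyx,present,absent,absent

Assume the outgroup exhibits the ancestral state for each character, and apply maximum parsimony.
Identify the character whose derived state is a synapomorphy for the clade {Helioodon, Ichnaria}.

II

Character polarity is set by the outgroup: the derived state is whichever differs from the outgroup's state, so for III the derived state is 'absent', and for the remaining characters it is 'present'.
All ingroup taxa share the derived state 'present' for I; it defines the ingroup but does not resolve relationships within it.
Only Helioodon and Ichnaria show the derived state 'present' for II, supporting them as a clade.
Only Leptoensis and Ophiyx show the derived state 'absent' for III, supporting them as a clade.
Most parsimonious ingroup topology: ((Ophiyx,Leptoensis),(Ichnaria,Helioodon)).
The clade {Helioodon, Ichnaria} is supported by II: its derived state 'present' occurs in exactly those taxa and in no other taxon (including the outgroup).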